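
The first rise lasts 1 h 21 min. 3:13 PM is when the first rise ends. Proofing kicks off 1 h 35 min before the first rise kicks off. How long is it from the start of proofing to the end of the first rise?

2 hours 56 minutes

The first rise starts at 3:13 PM − 81 min = 1:52 PM.
Proofing starts at 1:52 PM − 95 min = 12:17 PM.
From 12:17 PM to 3:13 PM is 2 hours 56 minutes.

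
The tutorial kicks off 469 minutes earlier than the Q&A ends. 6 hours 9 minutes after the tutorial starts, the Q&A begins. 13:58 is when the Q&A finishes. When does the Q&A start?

12:18

The tutorial starts at 13:58 − 469 min = 06:09.
The Q&A starts at 06:09 + 369 min = 12:18.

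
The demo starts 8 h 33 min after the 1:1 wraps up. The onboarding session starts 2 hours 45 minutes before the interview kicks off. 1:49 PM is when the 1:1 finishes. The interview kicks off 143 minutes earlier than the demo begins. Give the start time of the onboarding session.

The demo starts at 1:49 PM + 513 min = 10:22 PM.
The interview starts at 10:22 PM − 143 min = 7:59 PM.
The onboarding session starts at 7:59 PM − 165 min = 5:14 PM.

5:14 PM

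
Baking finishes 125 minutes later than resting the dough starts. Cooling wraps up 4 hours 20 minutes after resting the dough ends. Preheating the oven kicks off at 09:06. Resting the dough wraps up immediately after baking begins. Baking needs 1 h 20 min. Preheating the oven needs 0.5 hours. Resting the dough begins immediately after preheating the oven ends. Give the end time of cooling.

14:41

Preheating the oven ends at 09:06 + 30 min = 09:36.
So resting the dough starts at 09:36.
Baking ends at 09:36 + 125 min = 11:41.
Baking starts at 11:41 − 80 min = 10:21.
So resting the dough ends at 10:21.
Cooling ends at 10:21 + 260 min = 14:41.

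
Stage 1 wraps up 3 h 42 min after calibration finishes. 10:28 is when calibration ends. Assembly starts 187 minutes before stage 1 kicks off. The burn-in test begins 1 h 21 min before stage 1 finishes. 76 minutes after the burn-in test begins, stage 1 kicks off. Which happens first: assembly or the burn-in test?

Stage 1 ends at 10:28 + 222 min = 14:10.
The burn-in test starts at 14:10 − 81 min = 12:49.
Stage 1 starts at 12:49 + 76 min = 14:05.
Assembly starts at 14:05 − 187 min = 10:58.
Assembly starts at 10:58 and the burn-in test starts at 12:49, so assembly is first.

assembly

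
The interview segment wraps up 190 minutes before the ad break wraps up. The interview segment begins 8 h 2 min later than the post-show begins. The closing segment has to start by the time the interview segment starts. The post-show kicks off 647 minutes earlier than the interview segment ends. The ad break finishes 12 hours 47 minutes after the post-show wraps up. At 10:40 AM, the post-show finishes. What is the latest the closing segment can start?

5:32 PM

The ad break ends at 10:40 AM + 767 min = 11:27 PM.
The interview segment ends at 11:27 PM − 190 min = 8:17 PM.
The post-show starts at 8:17 PM − 647 min = 9:30 AM.
The interview segment starts at 9:30 AM + 482 min = 5:32 PM.
The closing segment is bounded by the interview segment, so the latest it can start is 5:32 PM.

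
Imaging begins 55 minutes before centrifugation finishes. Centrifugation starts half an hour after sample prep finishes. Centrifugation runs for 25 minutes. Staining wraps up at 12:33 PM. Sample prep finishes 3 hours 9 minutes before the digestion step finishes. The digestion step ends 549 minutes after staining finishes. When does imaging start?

The digestion step ends at 12:33 PM + 549 min = 9:42 PM.
Sample prep ends at 9:42 PM − 189 min = 6:33 PM.
Centrifugation starts at 6:33 PM + 30 min = 7:03 PM.
Centrifugation ends at 7:03 PM + 25 min = 7:28 PM.
Imaging starts at 7:28 PM − 55 min = 6:33 PM.

6:33 PM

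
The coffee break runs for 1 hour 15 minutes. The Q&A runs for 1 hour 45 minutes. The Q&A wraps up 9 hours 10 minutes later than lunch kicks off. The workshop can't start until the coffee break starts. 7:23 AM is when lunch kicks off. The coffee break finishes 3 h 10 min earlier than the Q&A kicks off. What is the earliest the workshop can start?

10:23 AM

The Q&A ends at 7:23 AM + 550 min = 4:33 PM.
The Q&A starts at 4:33 PM − 105 min = 2:48 PM.
The coffee break ends at 2:48 PM − 190 min = 11:38 AM.
The coffee break starts at 11:38 AM − 75 min = 10:23 AM.
The workshop is bounded by the coffee break, so the earliest it can start is 10:23 AM.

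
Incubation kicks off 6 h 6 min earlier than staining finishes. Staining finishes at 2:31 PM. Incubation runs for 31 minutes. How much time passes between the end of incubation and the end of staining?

5 hours 35 minutes

Incubation starts at 2:31 PM − 366 min = 8:25 AM.
Incubation ends at 8:25 AM + 31 min = 8:56 AM.
From 8:56 AM to 2:31 PM is 5 hours 35 minutes.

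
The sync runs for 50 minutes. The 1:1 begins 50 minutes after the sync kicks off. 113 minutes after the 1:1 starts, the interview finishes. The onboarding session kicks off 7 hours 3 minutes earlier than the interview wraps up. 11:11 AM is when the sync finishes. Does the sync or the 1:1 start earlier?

the sync

The sync starts at 11:11 AM − 50 min = 10:21 AM.
The 1:1 starts at 10:21 AM + 50 min = 11:11 AM.
The sync starts at 10:21 AM and the 1:1 starts at 11:11 AM, so the sync is first.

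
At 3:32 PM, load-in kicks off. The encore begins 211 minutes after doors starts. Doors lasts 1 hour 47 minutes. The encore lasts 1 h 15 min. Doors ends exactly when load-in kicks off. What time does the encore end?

6:31 PM

Doors ends at 3:32 PM.
Doors starts at 3:32 PM − 107 min = 1:45 PM.
The encore starts at 1:45 PM + 211 min = 5:16 PM.
The encore ends at 5:16 PM + 75 min = 6:31 PM.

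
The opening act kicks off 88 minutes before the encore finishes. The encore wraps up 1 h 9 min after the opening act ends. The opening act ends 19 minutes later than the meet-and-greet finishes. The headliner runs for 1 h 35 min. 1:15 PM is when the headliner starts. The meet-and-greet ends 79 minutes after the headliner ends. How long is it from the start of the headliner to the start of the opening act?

The headliner ends at 1:15 PM + 95 min = 2:50 PM.
The meet-and-greet ends at 2:50 PM + 79 min = 4:09 PM.
The opening act ends at 4:09 PM + 19 min = 4:28 PM.
The encore ends at 4:28 PM + 69 min = 5:37 PM.
The opening act starts at 5:37 PM − 88 min = 4:09 PM.
From 1:15 PM to 4:09 PM is 2 hours 54 minutes.

2 hours 54 minutes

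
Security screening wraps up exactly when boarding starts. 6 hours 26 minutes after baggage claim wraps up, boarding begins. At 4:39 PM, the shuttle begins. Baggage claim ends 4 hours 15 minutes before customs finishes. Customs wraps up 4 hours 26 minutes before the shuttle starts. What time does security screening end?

Customs ends at 4:39 PM − 266 min = 12:13 PM.
Baggage claim ends at 12:13 PM − 255 min = 7:58 AM.
Boarding starts at 7:58 AM + 386 min = 2:24 PM.
So security screening ends at 2:24 PM.

2:24 PM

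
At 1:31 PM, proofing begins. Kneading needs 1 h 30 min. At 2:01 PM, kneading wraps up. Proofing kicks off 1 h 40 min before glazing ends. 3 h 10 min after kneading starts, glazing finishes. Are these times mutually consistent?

No

Kneading starts at 2:01 PM − 90 min = 12:31 PM.
Glazing ends at 12:31 PM + 190 min = 3:41 PM.
Proofing starts at 3:41 PM − 100 min = 2:01 PM.
But proofing is also said to start at 1:31 PM — a 30-minute conflict.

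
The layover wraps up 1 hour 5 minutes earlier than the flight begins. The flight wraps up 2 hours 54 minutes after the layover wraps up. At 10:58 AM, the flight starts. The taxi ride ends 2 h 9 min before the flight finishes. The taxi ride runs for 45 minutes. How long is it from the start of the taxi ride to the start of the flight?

The layover ends at 10:58 AM − 65 min = 9:53 AM.
The flight ends at 9:53 AM + 174 min = 12:47 PM.
The taxi ride ends at 12:47 PM − 129 min = 10:38 AM.
The taxi ride starts at 10:38 AM − 45 min = 9:53 AM.
From 9:53 AM to 10:58 AM is 65 minutes.

65 minutes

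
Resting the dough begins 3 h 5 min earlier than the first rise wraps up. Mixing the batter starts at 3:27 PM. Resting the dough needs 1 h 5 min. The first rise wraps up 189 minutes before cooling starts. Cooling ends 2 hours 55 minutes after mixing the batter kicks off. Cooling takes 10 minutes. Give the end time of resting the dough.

1:03 PM

Cooling ends at 3:27 PM + 175 min = 6:22 PM.
Cooling starts at 6:22 PM − 10 min = 6:12 PM.
The first rise ends at 6:12 PM − 189 min = 3:03 PM.
Resting the dough starts at 3:03 PM − 185 min = 11:58 AM.
Resting the dough ends at 11:58 AM + 65 min = 1:03 PM.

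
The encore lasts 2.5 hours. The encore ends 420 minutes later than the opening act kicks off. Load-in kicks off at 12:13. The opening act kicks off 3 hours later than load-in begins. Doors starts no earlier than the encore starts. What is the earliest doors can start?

The opening act starts at 12:13 + 180 min = 15:13.
The encore ends at 15:13 + 420 min = 22:13.
The encore starts at 22:13 − 150 min = 19:43.
Doors is bounded by the encore, so the earliest it can start is 19:43.

19:43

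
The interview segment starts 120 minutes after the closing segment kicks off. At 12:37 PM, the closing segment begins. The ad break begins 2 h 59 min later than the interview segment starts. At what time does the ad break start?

The interview segment starts at 12:37 PM + 120 min = 2:37 PM.
The ad break starts at 2:37 PM + 179 min = 5:36 PM.

5:36 PM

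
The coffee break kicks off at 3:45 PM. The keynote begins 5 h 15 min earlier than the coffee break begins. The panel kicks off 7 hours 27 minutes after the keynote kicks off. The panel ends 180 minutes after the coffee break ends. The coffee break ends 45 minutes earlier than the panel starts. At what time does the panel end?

The keynote starts at 3:45 PM − 315 min = 10:30 AM.
The panel starts at 10:30 AM + 447 min = 5:57 PM.
The coffee break ends at 5:57 PM − 45 min = 5:12 PM.
The panel ends at 5:12 PM + 180 min = 8:12 PM.

8:12 PM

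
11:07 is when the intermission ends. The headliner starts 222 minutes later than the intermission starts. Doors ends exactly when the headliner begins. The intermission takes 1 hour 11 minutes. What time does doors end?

The intermission starts at 11:07 − 71 min = 09:56.
The headliner starts at 09:56 + 222 min = 13:38.
So doors ends at 13:38.

13:38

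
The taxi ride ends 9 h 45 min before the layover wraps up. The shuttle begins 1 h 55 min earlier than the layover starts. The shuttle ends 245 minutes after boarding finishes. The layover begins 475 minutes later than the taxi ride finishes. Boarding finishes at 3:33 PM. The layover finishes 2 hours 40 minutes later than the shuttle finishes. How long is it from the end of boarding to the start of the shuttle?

The shuttle ends at 3:33 PM + 245 min = 7:38 PM.
The layover ends at 7:38 PM + 160 min = 10:18 PM.
The taxi ride ends at 10:18 PM − 585 min = 12:33 PM.
The layover starts at 12:33 PM + 475 min = 8:28 PM.
The shuttle starts at 8:28 PM − 115 min = 6:33 PM.
From 3:33 PM to 6:33 PM is 3 hours.

3 hours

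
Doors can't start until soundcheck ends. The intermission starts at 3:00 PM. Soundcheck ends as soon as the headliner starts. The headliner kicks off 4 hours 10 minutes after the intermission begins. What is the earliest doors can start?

7:10 PM

The headliner starts at 3:00 PM + 250 min = 7:10 PM.
So soundcheck ends at 7:10 PM.
Doors is bounded by soundcheck, so the earliest it can start is 7:10 PM.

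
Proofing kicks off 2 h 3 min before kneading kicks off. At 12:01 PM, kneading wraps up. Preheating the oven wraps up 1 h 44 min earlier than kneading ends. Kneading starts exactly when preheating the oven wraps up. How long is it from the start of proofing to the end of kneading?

3 hours 47 minutes

Preheating the oven ends at 12:01 PM − 104 min = 10:17 AM.
So kneading starts at 10:17 AM.
Proofing starts at 10:17 AM − 123 min = 8:14 AM.
From 8:14 AM to 12:01 PM is 3 hours 47 minutes.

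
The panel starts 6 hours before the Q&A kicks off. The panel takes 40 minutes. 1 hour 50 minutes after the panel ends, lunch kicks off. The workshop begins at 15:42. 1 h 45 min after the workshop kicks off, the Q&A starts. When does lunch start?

13:57

The Q&A starts at 15:42 + 105 min = 17:27.
The panel starts at 17:27 − 360 min = 11:27.
The panel ends at 11:27 + 40 min = 12:07.
Lunch starts at 12:07 + 110 min = 13:57.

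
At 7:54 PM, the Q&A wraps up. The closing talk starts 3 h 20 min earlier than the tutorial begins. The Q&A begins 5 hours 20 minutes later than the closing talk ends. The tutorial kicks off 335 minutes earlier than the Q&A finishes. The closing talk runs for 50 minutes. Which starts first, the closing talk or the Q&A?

the closing talk

The tutorial starts at 7:54 PM − 335 min = 2:19 PM.
The closing talk starts at 2:19 PM − 200 min = 10:59 AM.
The closing talk ends at 10:59 AM + 50 min = 11:49 AM.
The Q&A starts at 11:49 AM + 320 min = 5:09 PM.
The closing talk starts at 10:59 AM and the Q&A starts at 5:09 PM, so the closing talk is first.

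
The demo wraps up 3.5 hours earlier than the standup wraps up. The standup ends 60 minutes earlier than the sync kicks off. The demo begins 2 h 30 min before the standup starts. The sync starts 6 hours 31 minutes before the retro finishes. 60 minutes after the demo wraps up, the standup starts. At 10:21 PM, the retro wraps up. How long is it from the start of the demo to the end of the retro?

12 h 31 min

The sync starts at 10:21 PM − 391 min = 3:50 PM.
The standup ends at 3:50 PM − 60 min = 2:50 PM.
The demo ends at 2:50 PM − 210 min = 11:20 AM.
The standup starts at 11:20 AM + 60 min = 12:20 PM.
The demo starts at 12:20 PM − 150 min = 9:50 AM.
From 9:50 AM to 10:21 PM is 12 h 31 min.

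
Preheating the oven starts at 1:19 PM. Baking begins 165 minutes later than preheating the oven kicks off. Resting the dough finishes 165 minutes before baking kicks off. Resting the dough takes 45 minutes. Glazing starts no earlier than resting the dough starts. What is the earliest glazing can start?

12:34 PM

Baking starts at 1:19 PM + 165 min = 4:04 PM.
Resting the dough ends at 4:04 PM − 165 min = 1:19 PM.
Resting the dough starts at 1:19 PM − 45 min = 12:34 PM.
Glazing is bounded by resting the dough, so the earliest it can start is 12:34 PM.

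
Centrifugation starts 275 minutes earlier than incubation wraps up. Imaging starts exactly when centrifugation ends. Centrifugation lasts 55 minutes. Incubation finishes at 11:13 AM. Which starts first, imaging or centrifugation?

Centrifugation starts at 11:13 AM − 275 min = 6:38 AM.
Centrifugation ends at 6:38 AM + 55 min = 7:33 AM.
So imaging starts at 7:33 AM.
Imaging starts at 7:33 AM and centrifugation starts at 6:38 AM, so centrifugation is first.

centrifugation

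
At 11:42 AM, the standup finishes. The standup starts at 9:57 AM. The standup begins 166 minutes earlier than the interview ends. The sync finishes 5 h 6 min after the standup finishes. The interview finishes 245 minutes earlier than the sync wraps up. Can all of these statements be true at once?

Yes

The sync ends at 11:42 AM + 306 min = 4:48 PM.
The interview ends at 4:48 PM − 245 min = 12:43 PM.
The standup starts at 12:43 PM − 166 min = 9:57 AM.
That matches the stated 9:57 AM, so the schedule is consistent.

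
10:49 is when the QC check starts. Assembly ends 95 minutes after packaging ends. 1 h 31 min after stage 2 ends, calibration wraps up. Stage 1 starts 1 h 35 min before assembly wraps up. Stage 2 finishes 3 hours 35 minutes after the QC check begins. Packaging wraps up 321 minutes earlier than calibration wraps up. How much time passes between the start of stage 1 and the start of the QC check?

15 minutes

Stage 2 ends at 10:49 + 215 min = 14:24.
Calibration ends at 14:24 + 91 min = 15:55.
Packaging ends at 15:55 − 321 min = 10:34.
Assembly ends at 10:34 + 95 min = 12:09.
Stage 1 starts at 12:09 − 95 min = 10:34.
From 10:34 to 10:49 is 15 minutes.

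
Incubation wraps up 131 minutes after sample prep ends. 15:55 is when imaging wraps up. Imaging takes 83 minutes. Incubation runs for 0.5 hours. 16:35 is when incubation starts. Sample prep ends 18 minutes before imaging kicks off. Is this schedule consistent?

Imaging starts at 15:55 − 83 min = 14:32.
Sample prep ends at 14:32 − 18 min = 14:14.
Incubation ends at 14:14 + 131 min = 16:25.
Incubation starts at 16:25 − 30 min = 15:55.
But incubation is also said to start at 16:35 — a 40-minute conflict.

No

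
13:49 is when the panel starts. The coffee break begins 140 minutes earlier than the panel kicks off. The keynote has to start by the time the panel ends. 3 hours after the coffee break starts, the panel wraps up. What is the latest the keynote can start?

The coffee break starts at 13:49 − 140 min = 11:29.
The panel ends at 11:29 + 180 min = 14:29.
The keynote is bounded by the panel, so the latest it can start is 14:29.

14:29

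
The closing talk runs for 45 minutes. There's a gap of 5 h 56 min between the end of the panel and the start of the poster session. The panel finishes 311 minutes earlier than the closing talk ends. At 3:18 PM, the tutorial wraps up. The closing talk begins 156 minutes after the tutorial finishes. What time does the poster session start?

The closing talk starts at 3:18 PM + 156 min = 5:54 PM.
The closing talk ends at 5:54 PM + 45 min = 6:39 PM.
The panel ends at 6:39 PM − 311 min = 1:28 PM.
The poster session starts at 1:28 PM + 356 min = 7:24 PM.

7:24 PM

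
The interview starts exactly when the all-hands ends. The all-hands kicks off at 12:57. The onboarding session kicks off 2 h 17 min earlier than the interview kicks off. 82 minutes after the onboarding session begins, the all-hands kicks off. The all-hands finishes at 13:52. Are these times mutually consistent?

Yes

The interview starts at 13:52.
The onboarding session starts at 13:52 − 137 min = 11:35.
The all-hands starts at 11:35 + 82 min = 12:57.
That matches the stated 12:57, so the schedule is consistent.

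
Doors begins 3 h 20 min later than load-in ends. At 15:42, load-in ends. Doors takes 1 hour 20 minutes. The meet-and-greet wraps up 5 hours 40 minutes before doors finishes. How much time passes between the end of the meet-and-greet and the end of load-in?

Doors starts at 15:42 + 200 min = 19:02.
Doors ends at 19:02 + 80 min = 20:22.
The meet-and-greet ends at 20:22 − 340 min = 14:42.
From 14:42 to 15:42 is 60 minutes.

60 minutes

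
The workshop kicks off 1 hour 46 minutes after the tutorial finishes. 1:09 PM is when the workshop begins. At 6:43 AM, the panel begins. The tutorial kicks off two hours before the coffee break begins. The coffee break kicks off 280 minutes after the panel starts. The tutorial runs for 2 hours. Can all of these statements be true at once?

The coffee break starts at 6:43 AM + 280 min = 11:23 AM.
The tutorial starts at 11:23 AM − 120 min = 9:23 AM.
The tutorial ends at 9:23 AM + 120 min = 11:23 AM.
The workshop starts at 11:23 AM + 106 min = 1:09 PM.
That matches the stated 1:09 PM, so the schedule is consistent.

Yes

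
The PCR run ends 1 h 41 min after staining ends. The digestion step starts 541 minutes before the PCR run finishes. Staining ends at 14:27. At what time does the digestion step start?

The PCR run ends at 14:27 + 101 min = 16:08.
The digestion step starts at 16:08 − 541 min = 07:07.

07:07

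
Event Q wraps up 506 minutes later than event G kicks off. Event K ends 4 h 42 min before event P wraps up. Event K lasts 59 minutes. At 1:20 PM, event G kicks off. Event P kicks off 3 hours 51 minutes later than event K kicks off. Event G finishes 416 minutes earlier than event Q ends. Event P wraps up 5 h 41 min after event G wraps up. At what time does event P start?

6:41 PM

Event Q ends at 1:20 PM + 506 min = 9:46 PM.
Event G ends at 9:46 PM − 416 min = 2:50 PM.
Event P ends at 2:50 PM + 341 min = 8:31 PM.
Event K ends at 8:31 PM − 282 min = 3:49 PM.
Event K starts at 3:49 PM − 59 min = 2:50 PM.
Event P starts at 2:50 PM + 231 min = 6:41 PM.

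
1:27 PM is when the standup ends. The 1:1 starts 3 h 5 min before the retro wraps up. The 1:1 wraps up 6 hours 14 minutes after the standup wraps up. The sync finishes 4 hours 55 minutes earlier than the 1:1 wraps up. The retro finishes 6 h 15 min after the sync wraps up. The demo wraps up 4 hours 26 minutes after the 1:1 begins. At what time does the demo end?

The 1:1 ends at 1:27 PM + 374 min = 7:41 PM.
The sync ends at 7:41 PM − 295 min = 2:46 PM.
The retro ends at 2:46 PM + 375 min = 9:01 PM.
The 1:1 starts at 9:01 PM − 185 min = 5:56 PM.
The demo ends at 5:56 PM + 266 min = 10:22 PM.

10:22 PM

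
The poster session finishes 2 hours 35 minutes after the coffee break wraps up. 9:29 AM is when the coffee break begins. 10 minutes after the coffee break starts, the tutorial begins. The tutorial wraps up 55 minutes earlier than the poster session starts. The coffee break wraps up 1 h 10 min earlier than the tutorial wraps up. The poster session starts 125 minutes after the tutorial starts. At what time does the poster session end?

The tutorial starts at 9:29 AM + 10 min = 9:39 AM.
The poster session starts at 9:39 AM + 125 min = 11:44 AM.
The tutorial ends at 11:44 AM − 55 min = 10:49 AM.
The coffee break ends at 10:49 AM − 70 min = 9:39 AM.
The poster session ends at 9:39 AM + 155 min = 12:14 PM.

12:14 PM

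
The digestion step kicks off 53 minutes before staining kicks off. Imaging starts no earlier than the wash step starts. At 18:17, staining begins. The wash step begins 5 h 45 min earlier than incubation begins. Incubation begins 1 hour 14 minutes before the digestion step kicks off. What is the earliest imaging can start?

10:25

The digestion step starts at 18:17 − 53 min = 17:24.
Incubation starts at 17:24 − 74 min = 16:10.
The wash step starts at 16:10 − 345 min = 10:25.
Imaging is bounded by the wash step, so the earliest it can start is 10:25.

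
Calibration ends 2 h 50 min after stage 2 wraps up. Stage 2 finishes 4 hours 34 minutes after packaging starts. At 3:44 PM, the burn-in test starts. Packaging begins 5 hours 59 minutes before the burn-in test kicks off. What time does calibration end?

Packaging starts at 3:44 PM − 359 min = 9:45 AM.
Stage 2 ends at 9:45 AM + 274 min = 2:19 PM.
Calibration ends at 2:19 PM + 170 min = 5:09 PM.

5:09 PM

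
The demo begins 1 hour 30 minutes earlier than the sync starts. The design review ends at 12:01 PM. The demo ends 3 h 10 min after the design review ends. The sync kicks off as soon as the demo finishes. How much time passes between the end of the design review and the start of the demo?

The demo ends at 12:01 PM + 190 min = 3:11 PM.
So the sync starts at 3:11 PM.
The demo starts at 3:11 PM − 90 min = 1:41 PM.
From 12:01 PM to 1:41 PM is 1 hour 40 minutes.

1 hour 40 minutes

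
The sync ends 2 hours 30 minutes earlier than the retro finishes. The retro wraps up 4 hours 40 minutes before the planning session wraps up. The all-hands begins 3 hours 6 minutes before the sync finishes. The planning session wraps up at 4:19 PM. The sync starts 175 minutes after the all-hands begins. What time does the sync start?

8:58 AM

The retro ends at 4:19 PM − 280 min = 11:39 AM.
The sync ends at 11:39 AM − 150 min = 9:09 AM.
The all-hands starts at 9:09 AM − 186 min = 6:03 AM.
The sync starts at 6:03 AM + 175 min = 8:58 AM.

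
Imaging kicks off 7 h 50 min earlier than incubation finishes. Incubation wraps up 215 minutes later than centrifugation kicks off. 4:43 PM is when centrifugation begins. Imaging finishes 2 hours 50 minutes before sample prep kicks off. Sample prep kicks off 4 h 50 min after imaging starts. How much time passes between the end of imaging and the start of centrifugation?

Incubation ends at 4:43 PM + 215 min = 8:18 PM.
Imaging starts at 8:18 PM − 470 min = 12:28 PM.
Sample prep starts at 12:28 PM + 290 min = 5:18 PM.
Imaging ends at 5:18 PM − 170 min = 2:28 PM.
From 2:28 PM to 4:43 PM is 2 hours 15 minutes.

2 hours 15 minutes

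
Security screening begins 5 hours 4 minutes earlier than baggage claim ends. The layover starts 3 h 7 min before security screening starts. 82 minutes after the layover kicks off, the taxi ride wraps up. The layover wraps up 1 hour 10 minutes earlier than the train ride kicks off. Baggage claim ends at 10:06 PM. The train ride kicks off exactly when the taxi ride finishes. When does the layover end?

Security screening starts at 10:06 PM − 304 min = 5:02 PM.
The layover starts at 5:02 PM − 187 min = 1:55 PM.
The taxi ride ends at 1:55 PM + 82 min = 3:17 PM.
So the train ride starts at 3:17 PM.
The layover ends at 3:17 PM − 70 min = 2:07 PM.

2:07 PM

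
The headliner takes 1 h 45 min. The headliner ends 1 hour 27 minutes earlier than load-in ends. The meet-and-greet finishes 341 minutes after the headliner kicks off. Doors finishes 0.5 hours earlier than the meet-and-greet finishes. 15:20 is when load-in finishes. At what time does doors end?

17:19

The headliner ends at 15:20 − 87 min = 13:53.
The headliner starts at 13:53 − 105 min = 12:08.
The meet-and-greet ends at 12:08 + 341 min = 17:49.
Doors ends at 17:49 − 30 min = 17:19.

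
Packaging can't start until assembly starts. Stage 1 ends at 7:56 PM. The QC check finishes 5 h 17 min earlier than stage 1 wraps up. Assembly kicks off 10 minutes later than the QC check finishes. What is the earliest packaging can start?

The QC check ends at 7:56 PM − 317 min = 2:39 PM.
Assembly starts at 2:39 PM + 10 min = 2:49 PM.
Packaging is bounded by assembly, so the earliest it can start is 2:49 PM.

2:49 PM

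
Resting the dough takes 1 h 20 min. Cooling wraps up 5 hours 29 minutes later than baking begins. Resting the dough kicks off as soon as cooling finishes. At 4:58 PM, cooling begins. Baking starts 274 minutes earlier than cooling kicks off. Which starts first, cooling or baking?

Baking starts at 4:58 PM − 274 min = 12:24 PM.
Cooling starts at 4:58 PM and baking starts at 12:24 PM, so baking is first.

baking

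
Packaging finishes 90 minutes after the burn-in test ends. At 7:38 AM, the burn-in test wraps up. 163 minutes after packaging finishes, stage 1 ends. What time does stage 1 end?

Packaging ends at 7:38 AM + 90 min = 9:08 AM.
Stage 1 ends at 9:08 AM + 163 min = 11:51 AM.

11:51 AM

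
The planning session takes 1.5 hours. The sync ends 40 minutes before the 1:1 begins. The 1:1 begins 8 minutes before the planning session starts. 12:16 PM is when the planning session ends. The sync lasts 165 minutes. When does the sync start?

The planning session starts at 12:16 PM − 90 min = 10:46 AM.
The 1:1 starts at 10:46 AM − 8 min = 10:38 AM.
The sync ends at 10:38 AM − 40 min = 9:58 AM.
The sync starts at 9:58 AM − 165 min = 7:13 AM.

7:13 AM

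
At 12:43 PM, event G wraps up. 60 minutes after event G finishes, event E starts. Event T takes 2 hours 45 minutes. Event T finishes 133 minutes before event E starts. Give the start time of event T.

Event E starts at 12:43 PM + 60 min = 1:43 PM.
Event T ends at 1:43 PM − 133 min = 11:30 AM.
Event T starts at 11:30 AM − 165 min = 8:45 AM.

8:45 AM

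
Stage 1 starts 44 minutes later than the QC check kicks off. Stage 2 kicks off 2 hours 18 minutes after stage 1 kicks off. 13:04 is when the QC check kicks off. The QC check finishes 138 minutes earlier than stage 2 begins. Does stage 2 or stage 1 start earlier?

stage 1

Stage 1 starts at 13:04 + 44 min = 13:48.
Stage 2 starts at 13:48 + 138 min = 16:06.
Stage 2 starts at 16:06 and stage 1 starts at 13:48, so stage 1 is first.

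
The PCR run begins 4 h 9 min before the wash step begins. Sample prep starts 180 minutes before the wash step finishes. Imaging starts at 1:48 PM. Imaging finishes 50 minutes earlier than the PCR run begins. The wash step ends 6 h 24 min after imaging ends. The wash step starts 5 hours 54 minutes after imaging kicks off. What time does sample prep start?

6:07 PM

The wash step starts at 1:48 PM + 354 min = 7:42 PM.
The PCR run starts at 7:42 PM − 249 min = 3:33 PM.
Imaging ends at 3:33 PM − 50 min = 2:43 PM.
The wash step ends at 2:43 PM + 384 min = 9:07 PM.
Sample prep starts at 9:07 PM − 180 min = 6:07 PM.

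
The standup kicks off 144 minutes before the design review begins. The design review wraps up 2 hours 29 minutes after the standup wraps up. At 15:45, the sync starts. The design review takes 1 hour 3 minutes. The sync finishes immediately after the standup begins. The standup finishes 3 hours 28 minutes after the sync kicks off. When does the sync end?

18:15

The standup ends at 15:45 + 208 min = 19:13.
The design review ends at 19:13 + 149 min = 21:42.
The design review starts at 21:42 − 63 min = 20:39.
The standup starts at 20:39 − 144 min = 18:15.
So the sync ends at 18:15.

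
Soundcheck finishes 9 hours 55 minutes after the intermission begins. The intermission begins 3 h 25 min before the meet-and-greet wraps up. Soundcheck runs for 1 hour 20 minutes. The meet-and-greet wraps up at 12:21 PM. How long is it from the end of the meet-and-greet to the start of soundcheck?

310 minutes

The intermission starts at 12:21 PM − 205 min = 8:56 AM.
Soundcheck ends at 8:56 AM + 595 min = 6:51 PM.
Soundcheck starts at 6:51 PM − 80 min = 5:31 PM.
From 12:21 PM to 5:31 PM is 310 minutes.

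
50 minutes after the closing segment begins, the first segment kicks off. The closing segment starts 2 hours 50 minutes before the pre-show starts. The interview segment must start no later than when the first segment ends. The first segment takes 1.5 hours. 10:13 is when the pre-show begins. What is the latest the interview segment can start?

The closing segment starts at 10:13 − 170 min = 07:23.
The first segment starts at 07:23 + 50 min = 08:13.
The first segment ends at 08:13 + 90 min = 09:43.
The interview segment is bounded by the first segment, so the latest it can start is 09:43.

09:43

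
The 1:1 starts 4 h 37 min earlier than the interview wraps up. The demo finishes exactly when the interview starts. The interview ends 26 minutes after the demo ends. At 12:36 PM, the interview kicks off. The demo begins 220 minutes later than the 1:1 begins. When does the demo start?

12:05 PM

The demo ends at 12:36 PM.
The interview ends at 12:36 PM + 26 min = 1:02 PM.
The 1:1 starts at 1:02 PM − 277 min = 8:25 AM.
The demo starts at 8:25 AM + 220 min = 12:05 PM.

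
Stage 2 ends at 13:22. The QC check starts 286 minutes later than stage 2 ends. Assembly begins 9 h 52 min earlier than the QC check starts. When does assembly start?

The QC check starts at 13:22 + 286 min = 18:08.
Assembly starts at 18:08 − 592 min = 08:16.

08:16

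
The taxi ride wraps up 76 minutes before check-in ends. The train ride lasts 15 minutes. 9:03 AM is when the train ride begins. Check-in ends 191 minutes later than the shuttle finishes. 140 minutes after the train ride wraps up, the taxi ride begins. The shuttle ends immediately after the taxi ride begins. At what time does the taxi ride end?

The train ride ends at 9:03 AM + 15 min = 9:18 AM.
The taxi ride starts at 9:18 AM + 140 min = 11:38 AM.
So the shuttle ends at 11:38 AM.
Check-in ends at 11:38 AM + 191 min = 2:49 PM.
The taxi ride ends at 2:49 PM − 76 min = 1:33 PM.

1:33 PM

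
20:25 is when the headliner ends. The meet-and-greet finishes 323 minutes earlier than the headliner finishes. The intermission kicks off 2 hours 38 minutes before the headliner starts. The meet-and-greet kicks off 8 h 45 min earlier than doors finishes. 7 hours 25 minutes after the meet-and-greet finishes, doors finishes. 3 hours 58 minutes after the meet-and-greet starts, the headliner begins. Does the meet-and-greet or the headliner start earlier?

The meet-and-greet ends at 20:25 − 323 min = 15:02.
Doors ends at 15:02 + 445 min = 22:27.
The meet-and-greet starts at 22:27 − 525 min = 13:42.
The headliner starts at 13:42 + 238 min = 17:40.
The meet-and-greet starts at 13:42 and the headliner starts at 17:40, so the meet-and-greet is first.

the meet-and-greet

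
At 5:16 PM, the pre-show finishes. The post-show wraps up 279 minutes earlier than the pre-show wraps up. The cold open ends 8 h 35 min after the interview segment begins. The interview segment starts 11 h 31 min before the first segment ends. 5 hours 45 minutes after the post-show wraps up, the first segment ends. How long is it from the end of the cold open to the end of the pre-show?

The post-show ends at 5:16 PM − 279 min = 12:37 PM.
The first segment ends at 12:37 PM + 345 min = 6:22 PM.
The interview segment starts at 6:22 PM − 691 min = 6:51 AM.
The cold open ends at 6:51 AM + 515 min = 3:26 PM.
From 3:26 PM to 5:16 PM is 1 hour 50 minutes.

1 hour 50 minutes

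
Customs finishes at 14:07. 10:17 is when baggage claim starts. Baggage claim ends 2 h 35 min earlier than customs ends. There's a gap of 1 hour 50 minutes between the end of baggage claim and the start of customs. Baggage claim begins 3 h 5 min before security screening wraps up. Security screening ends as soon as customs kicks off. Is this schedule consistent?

Yes

Baggage claim ends at 14:07 − 155 min = 11:32.
Customs starts at 11:32 + 110 min = 13:22.
So security screening ends at 13:22.
Baggage claim starts at 13:22 − 185 min = 10:17.
That matches the stated 10:17, so the schedule is consistent.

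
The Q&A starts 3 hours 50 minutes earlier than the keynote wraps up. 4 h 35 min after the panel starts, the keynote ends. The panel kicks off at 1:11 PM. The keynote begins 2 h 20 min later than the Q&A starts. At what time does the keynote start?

4:16 PM

The keynote ends at 1:11 PM + 275 min = 5:46 PM.
The Q&A starts at 5:46 PM − 230 min = 1:56 PM.
The keynote starts at 1:56 PM + 140 min = 4:16 PM.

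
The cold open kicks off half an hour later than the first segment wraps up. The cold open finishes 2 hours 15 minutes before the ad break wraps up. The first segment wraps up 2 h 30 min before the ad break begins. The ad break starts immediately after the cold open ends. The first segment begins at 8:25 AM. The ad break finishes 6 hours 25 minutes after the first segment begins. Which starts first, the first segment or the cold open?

The ad break ends at 8:25 AM + 385 min = 2:50 PM.
The cold open ends at 2:50 PM − 135 min = 12:35 PM.
So the ad break starts at 12:35 PM.
The first segment ends at 12:35 PM − 150 min = 10:05 AM.
The cold open starts at 10:05 AM + 30 min = 10:35 AM.
The first segment starts at 8:25 AM and the cold open starts at 10:35 AM, so the first segment is first.

the first segment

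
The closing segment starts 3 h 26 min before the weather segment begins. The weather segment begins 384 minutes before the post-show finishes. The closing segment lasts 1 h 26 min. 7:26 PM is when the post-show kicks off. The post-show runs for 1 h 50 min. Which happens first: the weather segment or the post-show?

the weather segment

The post-show ends at 7:26 PM + 110 min = 9:16 PM.
The weather segment starts at 9:16 PM − 384 min = 2:52 PM.
The weather segment starts at 2:52 PM and the post-show starts at 7:26 PM, so the weather segment is first.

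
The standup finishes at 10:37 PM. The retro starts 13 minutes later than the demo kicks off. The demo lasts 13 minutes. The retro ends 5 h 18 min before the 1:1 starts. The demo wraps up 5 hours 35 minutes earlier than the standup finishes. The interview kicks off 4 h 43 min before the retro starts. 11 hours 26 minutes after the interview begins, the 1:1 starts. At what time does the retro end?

The demo ends at 10:37 PM − 335 min = 5:02 PM.
The demo starts at 5:02 PM − 13 min = 4:49 PM.
The retro starts at 4:49 PM + 13 min = 5:02 PM.
The interview starts at 5:02 PM − 283 min = 12:19 PM.
The 1:1 starts at 12:19 PM + 686 min = 11:45 PM.
The retro ends at 11:45 PM − 318 min = 6:27 PM.

6:27 PM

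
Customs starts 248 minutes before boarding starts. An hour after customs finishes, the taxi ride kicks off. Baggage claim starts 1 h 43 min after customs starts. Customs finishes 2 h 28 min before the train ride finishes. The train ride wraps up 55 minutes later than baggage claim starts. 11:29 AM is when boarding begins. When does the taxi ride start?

8:31 AM

Customs starts at 11:29 AM − 248 min = 7:21 AM.
Baggage claim starts at 7:21 AM + 103 min = 9:04 AM.
The train ride ends at 9:04 AM + 55 min = 9:59 AM.
Customs ends at 9:59 AM − 148 min = 7:31 AM.
The taxi ride starts at 7:31 AM + 60 min = 8:31 AM.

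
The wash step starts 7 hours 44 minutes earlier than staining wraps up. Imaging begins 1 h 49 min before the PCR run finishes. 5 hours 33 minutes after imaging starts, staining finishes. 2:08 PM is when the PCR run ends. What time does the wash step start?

10:08 AM

Imaging starts at 2:08 PM − 109 min = 12:19 PM.
Staining ends at 12:19 PM + 333 min = 5:52 PM.
The wash step starts at 5:52 PM − 464 min = 10:08 AM.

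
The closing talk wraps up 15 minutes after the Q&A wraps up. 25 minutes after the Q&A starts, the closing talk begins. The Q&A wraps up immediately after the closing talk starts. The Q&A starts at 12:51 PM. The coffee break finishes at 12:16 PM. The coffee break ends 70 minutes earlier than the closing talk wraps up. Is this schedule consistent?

No

The closing talk starts at 12:51 PM + 25 min = 1:16 PM.
So the Q&A ends at 1:16 PM.
The closing talk ends at 1:16 PM + 15 min = 1:31 PM.
The coffee break ends at 1:31 PM − 70 min = 12:21 PM.
But the coffee break is also said to end at 12:16 PM — a 5-minute conflict.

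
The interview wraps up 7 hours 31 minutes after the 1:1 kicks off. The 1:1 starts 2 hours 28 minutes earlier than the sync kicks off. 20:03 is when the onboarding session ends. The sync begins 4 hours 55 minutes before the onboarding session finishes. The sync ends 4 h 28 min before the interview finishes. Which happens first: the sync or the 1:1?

the 1:1

The sync starts at 20:03 − 295 min = 15:08.
The 1:1 starts at 15:08 − 148 min = 12:40.
The sync starts at 15:08 and the 1:1 starts at 12:40, so the 1:1 is first.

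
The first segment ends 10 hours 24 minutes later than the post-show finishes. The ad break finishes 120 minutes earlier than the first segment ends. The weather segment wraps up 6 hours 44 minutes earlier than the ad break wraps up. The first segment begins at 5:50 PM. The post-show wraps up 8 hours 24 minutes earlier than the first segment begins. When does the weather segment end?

11:06 AM

The post-show ends at 5:50 PM − 504 min = 9:26 AM.
The first segment ends at 9:26 AM + 624 min = 7:50 PM.
The ad break ends at 7:50 PM − 120 min = 5:50 PM.
The weather segment ends at 5:50 PM − 404 min = 11:06 AM.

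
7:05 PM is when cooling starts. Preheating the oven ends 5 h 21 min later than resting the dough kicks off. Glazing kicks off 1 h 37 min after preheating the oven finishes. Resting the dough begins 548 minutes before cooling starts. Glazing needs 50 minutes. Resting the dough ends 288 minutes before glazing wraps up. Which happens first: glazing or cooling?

Resting the dough starts at 7:05 PM − 548 min = 9:57 AM.
Preheating the oven ends at 9:57 AM + 321 min = 3:18 PM.
Glazing starts at 3:18 PM + 97 min = 4:55 PM.
Glazing starts at 4:55 PM and cooling starts at 7:05 PM, so glazing is first.

glazing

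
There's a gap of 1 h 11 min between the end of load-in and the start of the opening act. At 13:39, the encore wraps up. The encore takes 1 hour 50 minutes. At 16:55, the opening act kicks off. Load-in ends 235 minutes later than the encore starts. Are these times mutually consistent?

Yes

The encore starts at 13:39 − 110 min = 11:49.
Load-in ends at 11:49 + 235 min = 15:44.
The opening act starts at 15:44 + 71 min = 16:55.
That matches the stated 16:55, so the schedule is consistent.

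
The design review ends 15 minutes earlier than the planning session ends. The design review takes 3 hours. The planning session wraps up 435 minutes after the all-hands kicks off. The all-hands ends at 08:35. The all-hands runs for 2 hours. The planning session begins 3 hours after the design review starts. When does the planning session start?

The all-hands starts at 08:35 − 120 min = 06:35.
The planning session ends at 06:35 + 435 min = 13:50.
The design review ends at 13:50 − 15 min = 13:35.
The design review starts at 13:35 − 180 min = 10:35.
The planning session starts at 10:35 + 180 min = 13:35.

13:35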